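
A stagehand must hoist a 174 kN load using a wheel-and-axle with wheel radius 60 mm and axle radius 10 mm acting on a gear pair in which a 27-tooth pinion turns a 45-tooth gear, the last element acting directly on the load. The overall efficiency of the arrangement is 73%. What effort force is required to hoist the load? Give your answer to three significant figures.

23.8 kN

Wheel-and-axle MA = R/r = 60/10 = 6.
Gear pair MA = 45/27 = 1.6667.
Combined ideal MA = 6 × 1.6667 = 10.
Actual MA = 10 × 0.73 = 7.3.
Effort = load / actual MA = 174 / 7.3 = 23.836 kN.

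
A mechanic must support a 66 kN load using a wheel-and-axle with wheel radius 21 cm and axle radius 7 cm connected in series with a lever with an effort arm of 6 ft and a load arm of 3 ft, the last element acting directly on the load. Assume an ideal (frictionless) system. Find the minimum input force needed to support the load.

11 kN

Wheel-and-axle MA = R/r = 21/7 = 3.
Lever MA = effort arm / load arm = 6/3 = 2.
Combined ideal MA = 3 × 2 = 6.
Effort = load / MA = 66 / 6 = 11 kN.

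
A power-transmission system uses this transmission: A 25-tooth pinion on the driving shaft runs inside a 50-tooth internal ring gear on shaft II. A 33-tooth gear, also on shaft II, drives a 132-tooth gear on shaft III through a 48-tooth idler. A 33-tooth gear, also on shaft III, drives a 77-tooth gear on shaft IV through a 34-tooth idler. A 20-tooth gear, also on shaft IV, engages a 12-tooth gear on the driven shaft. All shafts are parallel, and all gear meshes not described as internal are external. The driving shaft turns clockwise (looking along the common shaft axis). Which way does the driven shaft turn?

the driving shaft → shaft II: internal mesh, same direction → CW.
shaft II → shaft III: driver → idler → driven is 2 external meshes, 2 reversals → CW.
shaft III → shaft IV: driver → idler → driven is 2 external meshes, 2 reversals → CW.
shaft IV → the driven shaft: external mesh, 1 reversal → CCW.
5 reversals in total — an odd number — so the driven shaft turns opposite to the driving shaft.

counterclockwise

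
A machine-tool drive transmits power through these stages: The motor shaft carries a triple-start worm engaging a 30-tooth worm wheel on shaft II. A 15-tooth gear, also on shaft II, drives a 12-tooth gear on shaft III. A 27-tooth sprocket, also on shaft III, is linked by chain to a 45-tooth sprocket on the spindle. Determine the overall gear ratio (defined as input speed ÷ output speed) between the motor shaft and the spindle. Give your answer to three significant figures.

Each stage contributes driven/driver: worm 30/3 = 10, gear mesh 12/15 = 0.8, chain 45/27 = 1.6667.
Overall: 10 × 0.8 × 1.6667 = 13.333.

13.3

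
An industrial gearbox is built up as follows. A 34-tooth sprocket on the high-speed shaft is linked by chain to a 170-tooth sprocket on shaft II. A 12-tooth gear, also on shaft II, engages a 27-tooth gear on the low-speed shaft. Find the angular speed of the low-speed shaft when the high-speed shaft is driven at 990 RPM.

the high-speed shaft → shaft II (chain, 170/34): 990 ÷ 5 = 198 RPM
shaft II → the low-speed shaft (gear mesh, 27/12): 198 ÷ 2.25 = 88 RPM

88 RPM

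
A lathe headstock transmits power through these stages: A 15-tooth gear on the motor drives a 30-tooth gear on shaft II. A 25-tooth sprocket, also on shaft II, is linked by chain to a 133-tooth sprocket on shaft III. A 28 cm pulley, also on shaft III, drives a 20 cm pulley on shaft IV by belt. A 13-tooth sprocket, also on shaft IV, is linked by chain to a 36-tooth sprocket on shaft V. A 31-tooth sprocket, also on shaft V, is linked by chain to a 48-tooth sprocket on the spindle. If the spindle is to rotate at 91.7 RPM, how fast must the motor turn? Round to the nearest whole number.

Overall ratio R = 2 × 5.32 × 0.71429 × 2.7692 × 1.5484 = 32.588.
Required input speed = output speed × R = 91.7 × 32.588 = 2988.3 RPM.

2988 RPM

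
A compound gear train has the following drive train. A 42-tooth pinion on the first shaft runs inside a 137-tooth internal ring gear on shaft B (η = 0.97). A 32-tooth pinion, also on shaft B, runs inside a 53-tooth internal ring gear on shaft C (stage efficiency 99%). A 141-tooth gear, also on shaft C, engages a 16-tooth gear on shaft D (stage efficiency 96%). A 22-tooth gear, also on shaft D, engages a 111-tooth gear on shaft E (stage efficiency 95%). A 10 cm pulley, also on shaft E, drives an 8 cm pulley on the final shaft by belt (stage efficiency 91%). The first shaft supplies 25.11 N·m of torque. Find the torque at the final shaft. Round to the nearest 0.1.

internal gear 137/42 = 3.2619 → τ = 25.11·3.2619·0.97 = 79.449 N·m
internal gear 53/32 = 1.6562 → τ = 79.449·1.6562·0.99 = 130.27 N·m
gear mesh 16/141 = 0.11348 → τ = 130.27·0.11348·0.96 = 14.191 N·m
gear mesh 111/22 = 5.0455 → τ = 14.191·5.0455·0.95 = 68.022 N·m
belt 8/10 = 0.8 → τ = 68.022·0.8·0.91 = 49.52 N·m

49.5 N·m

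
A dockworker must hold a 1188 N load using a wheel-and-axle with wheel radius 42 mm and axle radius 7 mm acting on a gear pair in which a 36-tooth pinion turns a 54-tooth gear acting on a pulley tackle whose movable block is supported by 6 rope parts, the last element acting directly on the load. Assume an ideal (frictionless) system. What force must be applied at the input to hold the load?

Wheel-and-axle MA = R/r = 42/7 = 6.
Gear pair MA = 54/36 = 1.5.
Block-and-tackle MA = number of supporting rope parts = 6.
Combined ideal MA = 6 × 1.5 × 6 = 54.
Effort = load / MA = 1188 / 54 = 22 N.

22 N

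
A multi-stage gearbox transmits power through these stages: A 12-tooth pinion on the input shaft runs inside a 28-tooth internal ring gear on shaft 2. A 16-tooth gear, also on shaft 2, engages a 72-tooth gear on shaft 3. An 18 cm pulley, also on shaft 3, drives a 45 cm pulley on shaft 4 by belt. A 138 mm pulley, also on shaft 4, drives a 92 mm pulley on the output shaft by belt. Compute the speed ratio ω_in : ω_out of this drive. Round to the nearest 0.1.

Each stage contributes driven/driver: internal gear 28/12 = 2.3333, gear mesh 72/16 = 4.5, belt 45/18 = 2.5, belt 92/138 = 0.66667.
Overall: 2.3333 × 4.5 × 2.5 × 0.66667 = 17.5.

17.5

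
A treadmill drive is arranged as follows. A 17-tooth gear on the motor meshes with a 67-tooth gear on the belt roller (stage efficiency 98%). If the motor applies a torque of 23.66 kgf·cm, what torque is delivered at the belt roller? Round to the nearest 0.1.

91.4 kgf·cm

gear mesh 67/17 = 3.9412 → τ = 23.66·3.9412·0.98 = 91.383 kgf·cm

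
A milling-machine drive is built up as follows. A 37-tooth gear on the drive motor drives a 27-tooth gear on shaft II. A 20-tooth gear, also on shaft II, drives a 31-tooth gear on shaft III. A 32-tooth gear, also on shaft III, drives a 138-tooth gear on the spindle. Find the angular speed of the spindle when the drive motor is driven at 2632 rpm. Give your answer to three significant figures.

540 rpm

Gear mesh: ratio = 27/37 = 0.72973, so shaft II turns at 2632 / 0.72973 = 3606.8 rpm.
Gear mesh: ratio = 31/20 = 1.55, so shaft III turns at 3606.8 / 1.55 = 2327 rpm.
Gear mesh: ratio = 138/32 = 4.3125, so the spindle turns at 2327 / 4.3125 = 539.59 rpm.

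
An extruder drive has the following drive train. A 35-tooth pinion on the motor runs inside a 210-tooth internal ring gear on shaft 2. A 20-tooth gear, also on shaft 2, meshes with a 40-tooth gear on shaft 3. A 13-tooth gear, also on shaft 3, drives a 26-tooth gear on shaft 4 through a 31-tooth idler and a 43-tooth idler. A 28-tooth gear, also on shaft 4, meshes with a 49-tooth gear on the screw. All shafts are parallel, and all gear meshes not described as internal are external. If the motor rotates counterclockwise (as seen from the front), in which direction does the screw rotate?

clockwise

the motor → shaft 2: internal mesh, same direction → CCW.
shaft 2 → shaft 3: external mesh, 1 reversal → CW.
shaft 3 → shaft 4: driver → idler → idler → driven is 3 external meshes, 3 reversals → CCW.
shaft 4 → the screw: external mesh, 1 reversal → CW.
5 reversals in total — an odd number — so the screw turns opposite to the motor.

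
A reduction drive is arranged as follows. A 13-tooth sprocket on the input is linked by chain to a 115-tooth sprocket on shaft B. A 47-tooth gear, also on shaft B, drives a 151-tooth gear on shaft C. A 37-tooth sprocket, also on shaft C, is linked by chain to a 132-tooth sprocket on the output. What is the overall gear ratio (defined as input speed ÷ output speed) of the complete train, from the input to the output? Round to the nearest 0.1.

Each stage contributes driven/driver: chain 115/13 = 8.8462, gear mesh 151/47 = 3.2128, chain 132/37 = 3.5676.
Overall: 8.8462 × 3.2128 × 3.5676 = 101.39.

101.4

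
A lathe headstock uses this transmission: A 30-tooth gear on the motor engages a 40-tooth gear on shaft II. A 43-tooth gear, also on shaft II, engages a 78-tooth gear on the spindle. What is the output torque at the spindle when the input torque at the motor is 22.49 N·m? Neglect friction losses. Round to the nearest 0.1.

54.4 N·m

gear mesh 40/30 = 1.3333 → τ = 22.49·1.3333 = 29.987 N·m
gear mesh 78/43 = 1.814 → τ = 29.987·1.814 = 54.394 N·m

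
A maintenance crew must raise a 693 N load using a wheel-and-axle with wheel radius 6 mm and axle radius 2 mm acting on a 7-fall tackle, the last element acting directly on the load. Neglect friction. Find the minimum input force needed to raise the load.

33 N

Wheel-and-axle MA = R/r = 6/2 = 3.
Block-and-tackle MA = number of supporting rope parts = 7.
Combined ideal MA = 3 × 7 = 21.
Effort = load / MA = 693 / 21 = 33 N.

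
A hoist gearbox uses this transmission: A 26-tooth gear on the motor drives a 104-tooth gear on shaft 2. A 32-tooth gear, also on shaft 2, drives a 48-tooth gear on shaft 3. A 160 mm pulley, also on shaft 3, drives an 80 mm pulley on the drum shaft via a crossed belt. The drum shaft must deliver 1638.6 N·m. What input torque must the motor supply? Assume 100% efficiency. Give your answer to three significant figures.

546 N·m

Overall ratio R = 4 × 1.5 × 0.5 = 3.
Input torque = output torque / R = 1638.6 / 3 = 546.2 N·m.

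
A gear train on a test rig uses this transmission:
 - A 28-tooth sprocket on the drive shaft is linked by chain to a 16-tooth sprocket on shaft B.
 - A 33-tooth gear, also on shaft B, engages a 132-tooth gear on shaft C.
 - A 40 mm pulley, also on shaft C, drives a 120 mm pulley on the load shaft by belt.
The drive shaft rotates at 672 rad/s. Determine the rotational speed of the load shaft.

Chain: ratio = 16/28 = 0.57143, so shaft B turns at 672 / 0.57143 = 1176 rad/s.
Gear mesh: ratio = 132/33 = 4, so shaft C turns at 1176 / 4 = 294 rad/s.
Belt: ratio = 120/40 = 3, so the load shaft turns at 294 / 3 = 98 rad/s.

98 rad/s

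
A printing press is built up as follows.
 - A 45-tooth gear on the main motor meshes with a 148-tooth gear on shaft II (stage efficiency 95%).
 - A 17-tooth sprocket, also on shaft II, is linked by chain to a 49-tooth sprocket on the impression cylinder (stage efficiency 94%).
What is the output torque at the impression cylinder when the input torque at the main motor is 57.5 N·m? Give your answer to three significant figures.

After the gear mesh (148/45): 57.5 × 3.2889 × 0.95 = 179.66 N·m
After the chain (49/17): 179.66 × 2.8824 × 0.94 = 486.76 N·m

487 N·m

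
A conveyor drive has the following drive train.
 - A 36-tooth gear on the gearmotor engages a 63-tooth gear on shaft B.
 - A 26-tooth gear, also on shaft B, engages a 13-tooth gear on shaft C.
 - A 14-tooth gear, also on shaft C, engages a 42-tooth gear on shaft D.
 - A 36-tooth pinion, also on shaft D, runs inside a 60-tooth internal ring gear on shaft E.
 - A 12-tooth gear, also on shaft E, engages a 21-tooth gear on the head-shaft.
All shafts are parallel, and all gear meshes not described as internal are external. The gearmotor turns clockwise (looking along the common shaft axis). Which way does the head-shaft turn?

the gearmotor → shaft B: external mesh, 1 reversal → CCW.
shaft B → shaft C: external mesh, 1 reversal → CW.
shaft C → shaft D: external mesh, 1 reversal → CCW.
shaft D → shaft E: internal mesh, same direction → CCW.
shaft E → the head-shaft: external mesh, 1 reversal → CW.
4 reversals in total — an even number — so the head-shaft turns the same way as the gearmotor.

clockwise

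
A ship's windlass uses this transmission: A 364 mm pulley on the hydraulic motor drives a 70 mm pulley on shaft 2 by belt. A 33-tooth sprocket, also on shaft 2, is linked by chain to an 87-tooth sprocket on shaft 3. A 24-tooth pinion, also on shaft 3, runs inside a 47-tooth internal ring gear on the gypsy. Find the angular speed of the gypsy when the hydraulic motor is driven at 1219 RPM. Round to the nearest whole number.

1228 RPM

belt 70/364 = 0.19231 → 1219/0.19231 = 6338.8 RPM
chain 87/33 = 2.6364 → 6338.8/2.6364 = 2404.4 RPM
internal gear 47/24 = 1.9583 → 2404.4/1.9583 = 1227.8 RPM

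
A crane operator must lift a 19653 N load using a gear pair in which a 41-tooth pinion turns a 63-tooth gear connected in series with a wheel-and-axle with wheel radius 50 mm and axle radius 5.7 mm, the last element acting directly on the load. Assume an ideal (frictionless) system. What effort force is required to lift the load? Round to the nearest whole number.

Gear pair MA = 63/41 = 1.5366.
Wheel-and-axle MA = R/r = 50/5.7 = 8.7719.
Combined ideal MA = 1.5366 × 8.7719 = 13.479.
Effort = load / MA = 19653 / 13.479 = 1458.1 N.

1458 N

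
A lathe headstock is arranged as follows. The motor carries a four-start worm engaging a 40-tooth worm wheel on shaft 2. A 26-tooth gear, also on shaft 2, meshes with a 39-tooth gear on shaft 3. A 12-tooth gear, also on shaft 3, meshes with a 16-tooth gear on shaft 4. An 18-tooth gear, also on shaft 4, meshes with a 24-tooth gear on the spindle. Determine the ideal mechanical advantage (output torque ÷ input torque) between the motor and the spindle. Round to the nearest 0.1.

26.7

Each stage contributes driven/driver: worm 40/4 = 10, gear mesh 39/26 = 1.5, gear mesh 16/12 = 1.3333, gear mesh 24/18 = 1.3333.
Overall: 10 × 1.5 × 1.3333 × 1.3333 = 26.667.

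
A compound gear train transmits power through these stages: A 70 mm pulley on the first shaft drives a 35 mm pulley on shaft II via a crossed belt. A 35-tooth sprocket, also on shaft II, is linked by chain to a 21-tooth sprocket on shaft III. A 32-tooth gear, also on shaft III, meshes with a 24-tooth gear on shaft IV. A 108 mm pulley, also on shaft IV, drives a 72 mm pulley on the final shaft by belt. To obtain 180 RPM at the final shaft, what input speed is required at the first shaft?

Overall ratio R = 0.5 × 0.6 × 0.75 × 0.66667 = 0.15.
Required input speed = output speed × R = 180 × 0.15 = 27 RPM.

27 RPM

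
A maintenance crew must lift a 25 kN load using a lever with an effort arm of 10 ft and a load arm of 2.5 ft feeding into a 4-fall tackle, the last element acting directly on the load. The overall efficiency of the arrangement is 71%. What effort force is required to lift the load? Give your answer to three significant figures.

Lever MA = effort arm / load arm = 10/2.5 = 4.
Block-and-tackle MA = number of supporting rope parts = 4.
Combined ideal MA = 4 × 4 = 16.
Actual MA = 16 × 0.71 = 11.36.
Effort = load / actual MA = 25 / 11.36 = 2.2007 kN.

2.20 kN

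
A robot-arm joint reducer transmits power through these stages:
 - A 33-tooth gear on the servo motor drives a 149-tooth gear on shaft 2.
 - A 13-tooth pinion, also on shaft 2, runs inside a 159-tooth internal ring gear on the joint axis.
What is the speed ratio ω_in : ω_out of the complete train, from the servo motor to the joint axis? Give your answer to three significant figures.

Each stage contributes driven/driver: gear mesh 149/33 = 4.5152, internal gear 159/13 = 12.231.
Overall: 4.5152 × 12.231 = 55.224.

55.2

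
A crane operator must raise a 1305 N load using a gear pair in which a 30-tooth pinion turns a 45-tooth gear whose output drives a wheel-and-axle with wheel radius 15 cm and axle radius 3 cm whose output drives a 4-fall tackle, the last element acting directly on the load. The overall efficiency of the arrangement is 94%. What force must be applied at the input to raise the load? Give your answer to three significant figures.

Gear pair MA = 45/30 = 1.5.
Wheel-and-axle MA = R/r = 15/3 = 5.
Block-and-tackle MA = number of supporting rope parts = 4.
Combined ideal MA = 1.5 × 5 × 4 = 30.
Actual MA = 30 × 0.94 = 28.2.
Effort = load / actual MA = 1305 / 28.2 = 46.277 N.

46.3 N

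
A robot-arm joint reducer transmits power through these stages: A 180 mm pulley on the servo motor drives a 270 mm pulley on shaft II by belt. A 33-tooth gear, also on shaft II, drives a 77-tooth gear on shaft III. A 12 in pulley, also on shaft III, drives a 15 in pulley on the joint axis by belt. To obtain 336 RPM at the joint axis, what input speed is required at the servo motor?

Overall ratio R = 1.5 × 2.3333 × 1.25 = 4.375.
Required input speed = output speed × R = 336 × 4.375 = 1470 RPM.

1470 RPM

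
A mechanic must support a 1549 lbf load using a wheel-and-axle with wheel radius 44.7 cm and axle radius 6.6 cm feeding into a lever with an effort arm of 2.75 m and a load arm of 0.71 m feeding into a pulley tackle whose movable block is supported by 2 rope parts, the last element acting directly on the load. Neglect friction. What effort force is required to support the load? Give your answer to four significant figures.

Wheel-and-axle MA = R/r = 44.7/6.6 = 6.7727.
Lever MA = effort arm / load arm = 2.75/0.71 = 3.8732.
Block-and-tackle MA = number of supporting rope parts = 2.
Combined ideal MA = 6.7727 × 3.8732 × 2 = 52.465.
Effort = load / MA = 1549 / 52.465 = 29.525 lbf.

29.52 lbf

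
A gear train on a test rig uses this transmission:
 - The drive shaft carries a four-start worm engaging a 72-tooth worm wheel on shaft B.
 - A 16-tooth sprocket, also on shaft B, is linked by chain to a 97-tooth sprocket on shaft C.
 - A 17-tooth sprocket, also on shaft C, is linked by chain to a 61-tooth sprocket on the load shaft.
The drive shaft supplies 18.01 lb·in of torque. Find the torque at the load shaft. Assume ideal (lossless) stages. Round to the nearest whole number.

7052 lb·in

After the worm (72/4): 18.01 × 18 = 324.18 lb·in
After the chain (97/16): 324.18 × 6.0625 = 1965.3 lb·in
After the chain (61/17): 1965.3 × 3.5882 = 7052.1 lb·in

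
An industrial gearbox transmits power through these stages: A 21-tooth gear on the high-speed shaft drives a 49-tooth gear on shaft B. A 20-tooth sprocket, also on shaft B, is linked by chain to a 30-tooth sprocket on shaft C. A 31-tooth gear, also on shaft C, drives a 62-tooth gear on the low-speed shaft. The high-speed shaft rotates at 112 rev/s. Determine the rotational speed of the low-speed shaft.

gear mesh 49/21 = 2.3333 → 112/2.3333 = 48 rev/s
chain 30/20 = 1.5 → 48/1.5 = 32 rev/s
gear mesh 62/31 = 2 → 32/2 = 16 rev/s

16 rev/s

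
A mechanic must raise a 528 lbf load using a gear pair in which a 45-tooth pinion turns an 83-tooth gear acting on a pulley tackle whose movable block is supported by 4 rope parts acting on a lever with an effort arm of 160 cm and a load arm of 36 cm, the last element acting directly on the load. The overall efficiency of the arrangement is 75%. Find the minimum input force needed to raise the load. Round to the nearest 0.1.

Gear pair MA = 83/45 = 1.8444.
Block-and-tackle MA = number of supporting rope parts = 4.
Lever MA = effort arm / load arm = 160/36 = 4.4444.
Combined ideal MA = 1.8444 × 4 × 4.4444 = 32.79.
Actual MA = 32.79 × 0.75 = 24.593.
Effort = load / actual MA = 528 / 24.593 = 21.47 lbf.

21.5 lbf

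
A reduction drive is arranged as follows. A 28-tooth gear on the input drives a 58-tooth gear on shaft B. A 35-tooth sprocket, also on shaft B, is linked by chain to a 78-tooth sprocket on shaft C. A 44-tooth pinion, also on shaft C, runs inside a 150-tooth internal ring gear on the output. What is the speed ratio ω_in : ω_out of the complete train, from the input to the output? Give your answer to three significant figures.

15.7

Each stage contributes driven/driver: gear mesh 58/28 = 2.0714, chain 78/35 = 2.2286, internal gear 150/44 = 3.4091.
Overall: 2.0714 × 2.2286 × 3.4091 = 15.737.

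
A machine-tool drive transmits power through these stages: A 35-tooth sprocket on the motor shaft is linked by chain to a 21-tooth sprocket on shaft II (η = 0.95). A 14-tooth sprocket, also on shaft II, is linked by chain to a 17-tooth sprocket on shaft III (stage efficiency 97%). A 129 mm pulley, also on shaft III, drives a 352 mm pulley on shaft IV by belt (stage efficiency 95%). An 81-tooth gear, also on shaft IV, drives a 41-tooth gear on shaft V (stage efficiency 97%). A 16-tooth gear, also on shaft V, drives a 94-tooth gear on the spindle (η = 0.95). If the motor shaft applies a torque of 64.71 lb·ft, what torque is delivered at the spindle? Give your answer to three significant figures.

309 lb·ft

After the chain (21/35): 64.71 × 0.6 × 0.95 = 36.885 lb·ft
After the chain (17/14): 36.885 × 1.2143 × 0.97 = 43.445 lb·ft
After the belt (352/129): 43.445 × 2.7287 × 0.95 = 112.62 lb·ft
After the gear mesh (41/81): 112.62 × 0.50617 × 0.97 = 55.295 lb·ft
After the gear mesh (94/16): 55.295 × 5.875 × 0.95 = 308.62 lb·ft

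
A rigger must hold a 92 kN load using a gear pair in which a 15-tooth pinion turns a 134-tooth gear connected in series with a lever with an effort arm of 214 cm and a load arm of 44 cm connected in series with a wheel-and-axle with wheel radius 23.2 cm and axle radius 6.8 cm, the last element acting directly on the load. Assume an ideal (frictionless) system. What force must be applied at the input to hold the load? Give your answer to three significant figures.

Gear pair MA = 134/15 = 8.9333.
Lever MA = effort arm / load arm = 214/44 = 4.8636.
Wheel-and-axle MA = R/r = 23.2/6.8 = 3.4118.
Combined ideal MA = 8.9333 × 4.8636 × 3.4118 = 148.24.
Effort = load / MA = 92 / 148.24 = 0.62063 kN.

0.621 kN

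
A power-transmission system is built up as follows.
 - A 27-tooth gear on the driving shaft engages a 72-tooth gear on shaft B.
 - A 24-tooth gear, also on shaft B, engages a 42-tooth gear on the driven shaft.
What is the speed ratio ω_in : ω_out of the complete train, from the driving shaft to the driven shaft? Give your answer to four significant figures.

Each stage contributes driven/driver: gear mesh 72/27 = 2.6667, gear mesh 42/24 = 1.75.
Overall: 2.6667 × 1.75 = 4.6667.

4.667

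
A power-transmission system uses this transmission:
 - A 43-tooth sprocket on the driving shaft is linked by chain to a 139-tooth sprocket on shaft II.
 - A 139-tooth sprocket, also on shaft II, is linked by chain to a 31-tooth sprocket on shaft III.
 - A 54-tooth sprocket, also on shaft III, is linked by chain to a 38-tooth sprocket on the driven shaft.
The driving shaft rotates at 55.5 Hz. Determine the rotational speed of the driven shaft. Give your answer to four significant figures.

109.4 Hz

the driving shaft → shaft II (chain, 139/43): 55.5 ÷ 3.2326 = 17.169 Hz
shaft II → shaft III (chain, 31/139): 17.169 ÷ 0.22302 = 76.984 Hz
shaft III → the driven shaft (chain, 38/54): 76.984 ÷ 0.7037 = 109.4 Hz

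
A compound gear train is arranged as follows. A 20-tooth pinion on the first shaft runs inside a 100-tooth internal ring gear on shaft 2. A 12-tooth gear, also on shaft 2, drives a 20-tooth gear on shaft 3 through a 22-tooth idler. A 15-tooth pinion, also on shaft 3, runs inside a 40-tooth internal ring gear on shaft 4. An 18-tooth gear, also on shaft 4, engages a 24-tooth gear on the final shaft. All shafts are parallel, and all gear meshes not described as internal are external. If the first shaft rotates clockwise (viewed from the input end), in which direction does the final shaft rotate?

the first shaft → shaft 2: internal mesh, same direction → CW.
shaft 2 → shaft 3: driver → idler → driven is 2 external meshes, 2 reversals → CW.
shaft 3 → shaft 4: internal mesh, same direction → CW.
shaft 4 → the final shaft: external mesh, 1 reversal → CCW.
3 reversals in total — an odd number — so the final shaft turns opposite to the first shaft.

anticlockwise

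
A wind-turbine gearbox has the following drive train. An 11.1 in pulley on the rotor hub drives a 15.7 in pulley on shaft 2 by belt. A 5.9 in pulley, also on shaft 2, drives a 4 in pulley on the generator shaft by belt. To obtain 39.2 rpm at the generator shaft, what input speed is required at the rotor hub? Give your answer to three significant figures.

Overall ratio R = 1.4144 × 0.67797 = 0.95893.
Required input speed = output speed × R = 39.2 × 0.95893 = 37.59 rpm.

37.6 rpm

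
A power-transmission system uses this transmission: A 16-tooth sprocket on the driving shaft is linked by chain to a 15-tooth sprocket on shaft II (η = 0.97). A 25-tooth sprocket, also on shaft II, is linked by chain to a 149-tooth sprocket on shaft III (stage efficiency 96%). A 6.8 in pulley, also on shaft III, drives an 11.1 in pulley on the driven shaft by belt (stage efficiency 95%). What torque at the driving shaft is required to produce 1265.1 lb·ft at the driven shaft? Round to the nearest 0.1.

Overall ratio R = 0.9375 × 5.96 × 1.6324 = 9.1208; overall efficiency η = 0.97 × 0.96 × 0.95 = 0.8846.
Input torque = output torque / (R × η) = 1265.1 / (9.1208 × 0.8846) = 156.79 lb·ft.

156.8 lb·ft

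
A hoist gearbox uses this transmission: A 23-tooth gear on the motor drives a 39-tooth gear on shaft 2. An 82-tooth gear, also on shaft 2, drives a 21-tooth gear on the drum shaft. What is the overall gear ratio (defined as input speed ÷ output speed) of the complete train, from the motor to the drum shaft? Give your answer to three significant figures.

0.434

Each stage contributes driven/driver: gear mesh 39/23 = 1.6957, gear mesh 21/82 = 0.2561.
Overall: 1.6957 × 0.2561 = 0.43425.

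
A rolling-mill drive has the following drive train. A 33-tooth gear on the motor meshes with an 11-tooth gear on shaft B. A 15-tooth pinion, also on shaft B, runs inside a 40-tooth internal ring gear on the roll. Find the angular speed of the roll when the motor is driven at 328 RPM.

369 RPM

the motor → shaft B (gear mesh, 11/33): 328 ÷ 0.33333 = 984 RPM
shaft B → the roll (internal gear, 40/15): 984 ÷ 2.6667 = 369 RPM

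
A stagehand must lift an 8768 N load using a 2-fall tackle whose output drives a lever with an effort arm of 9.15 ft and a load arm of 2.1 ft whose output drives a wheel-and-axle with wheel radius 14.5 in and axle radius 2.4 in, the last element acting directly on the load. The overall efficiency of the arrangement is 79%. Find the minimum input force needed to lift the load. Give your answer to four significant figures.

210.8 N

Block-and-tackle MA = number of supporting rope parts = 2.
Lever MA = effort arm / load arm = 9.15/2.1 = 4.3571.
Wheel-and-axle MA = R/r = 14.5/2.4 = 6.0417.
Combined ideal MA = 2 × 4.3571 × 6.0417 = 52.649.
Actual MA = 52.649 × 0.79 = 41.593.
Effort = load / actual MA = 8768 / 41.593 = 210.81 N.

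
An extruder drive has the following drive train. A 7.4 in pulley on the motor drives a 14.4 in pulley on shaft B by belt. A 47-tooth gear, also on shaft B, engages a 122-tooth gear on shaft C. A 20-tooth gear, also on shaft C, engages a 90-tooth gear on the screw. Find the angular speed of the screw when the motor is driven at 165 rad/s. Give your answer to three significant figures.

7.26 rad/s

belt 14.4/7.4 = 1.9459 → 165/1.9459 = 84.792 rad/s
gear mesh 122/47 = 2.5957 → 84.792/2.5957 = 32.666 rad/s
gear mesh 90/20 = 4.5 → 32.666/4.5 = 7.259 rad/s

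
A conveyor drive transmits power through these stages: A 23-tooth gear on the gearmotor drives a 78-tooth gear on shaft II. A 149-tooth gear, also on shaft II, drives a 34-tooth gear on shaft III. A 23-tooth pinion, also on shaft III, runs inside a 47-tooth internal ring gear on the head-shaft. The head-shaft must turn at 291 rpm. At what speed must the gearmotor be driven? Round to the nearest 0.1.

Overall ratio R = 3.3913 × 0.22819 × 2.0435 = 1.5814.
Required input speed = output speed × R = 291 × 1.5814 = 460.17 rpm.

460.2 rpm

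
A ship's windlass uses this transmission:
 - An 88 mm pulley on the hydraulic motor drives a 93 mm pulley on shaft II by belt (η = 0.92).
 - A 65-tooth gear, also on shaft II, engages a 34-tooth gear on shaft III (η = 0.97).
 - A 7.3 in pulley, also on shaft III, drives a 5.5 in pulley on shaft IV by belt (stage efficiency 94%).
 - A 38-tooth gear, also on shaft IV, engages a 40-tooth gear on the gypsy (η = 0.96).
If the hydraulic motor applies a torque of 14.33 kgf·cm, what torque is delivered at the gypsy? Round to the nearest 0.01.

5.06 kgf·cm

Belt: ratio = 93/88 = 1.0568; torque at shaft II = 14.33 × 1.0568 × 0.92 = 13.933 kgf·cm.
Gear mesh: ratio = 34/65 = 0.52308; torque at shaft III = 13.933 × 0.52308 × 0.97 = 7.0692 kgf·cm.
Belt: ratio = 5.5/7.3 = 0.75342; torque at shaft IV = 7.0692 × 0.75342 × 0.94 = 5.0066 kgf·cm.
Gear mesh: ratio = 40/38 = 1.0526; torque at the gypsy = 5.0066 × 1.0526 × 0.96 = 5.0593 kgf·cm.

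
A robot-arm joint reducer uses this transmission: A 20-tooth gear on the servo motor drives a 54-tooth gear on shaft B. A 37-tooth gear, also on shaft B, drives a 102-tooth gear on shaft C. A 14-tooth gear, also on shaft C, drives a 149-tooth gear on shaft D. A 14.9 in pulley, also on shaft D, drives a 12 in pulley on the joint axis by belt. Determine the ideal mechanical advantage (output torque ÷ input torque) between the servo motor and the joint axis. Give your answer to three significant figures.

63.8

Each stage contributes driven/driver: gear mesh 54/20 = 2.7, gear mesh 102/37 = 2.7568, gear mesh 149/14 = 10.643, belt 12/14.9 = 0.80537.
Overall: 2.7 × 2.7568 × 10.643 × 0.80537 = 63.799.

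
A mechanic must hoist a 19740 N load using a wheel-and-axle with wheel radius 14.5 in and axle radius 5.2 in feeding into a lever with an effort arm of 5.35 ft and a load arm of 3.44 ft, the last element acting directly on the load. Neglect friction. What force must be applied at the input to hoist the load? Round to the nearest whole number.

Wheel-and-axle MA = R/r = 14.5/5.2 = 2.7885.
Lever MA = effort arm / load arm = 5.35/3.44 = 1.5552.
Combined ideal MA = 2.7885 × 1.5552 = 4.3367.
Effort = load / MA = 19740 / 4.3367 = 4551.8 N.

4552 N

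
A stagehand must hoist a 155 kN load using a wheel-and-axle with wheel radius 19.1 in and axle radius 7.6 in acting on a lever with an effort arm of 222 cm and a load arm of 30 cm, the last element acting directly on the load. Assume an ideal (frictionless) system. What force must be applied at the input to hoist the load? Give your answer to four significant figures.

8.335 kN

Wheel-and-axle MA = R/r = 19.1/7.6 = 2.5132.
Lever MA = effort arm / load arm = 222/30 = 7.4.
Combined ideal MA = 2.5132 × 7.4 = 18.597.
Effort = load / MA = 155 / 18.597 = 8.3345 kN.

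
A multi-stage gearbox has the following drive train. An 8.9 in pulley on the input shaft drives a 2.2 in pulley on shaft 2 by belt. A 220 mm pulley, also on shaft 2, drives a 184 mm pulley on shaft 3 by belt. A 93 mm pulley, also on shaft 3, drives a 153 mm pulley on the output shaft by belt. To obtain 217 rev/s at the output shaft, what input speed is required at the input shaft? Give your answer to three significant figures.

Overall ratio R = 0.24719 × 0.83636 × 1.6452 = 0.34012.
Required input speed = output speed × R = 217 × 0.34012 = 73.807 rev/s.

73.8 rev/s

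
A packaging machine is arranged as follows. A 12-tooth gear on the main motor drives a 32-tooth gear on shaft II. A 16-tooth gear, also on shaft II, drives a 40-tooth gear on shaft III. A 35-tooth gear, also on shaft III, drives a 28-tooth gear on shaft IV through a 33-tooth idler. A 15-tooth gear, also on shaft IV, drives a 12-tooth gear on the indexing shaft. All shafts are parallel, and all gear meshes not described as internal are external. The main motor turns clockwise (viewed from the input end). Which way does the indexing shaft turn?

the main motor → shaft II: external mesh, 1 reversal → CCW.
shaft II → shaft III: external mesh, 1 reversal → CW.
shaft III → shaft IV: driver → idler → driven is 2 external meshes, 2 reversals → CW.
shaft IV → the indexing shaft: external mesh, 1 reversal → CCW.
5 reversals in total — an odd number — so the indexing shaft turns opposite to the main motor.

counterclockwise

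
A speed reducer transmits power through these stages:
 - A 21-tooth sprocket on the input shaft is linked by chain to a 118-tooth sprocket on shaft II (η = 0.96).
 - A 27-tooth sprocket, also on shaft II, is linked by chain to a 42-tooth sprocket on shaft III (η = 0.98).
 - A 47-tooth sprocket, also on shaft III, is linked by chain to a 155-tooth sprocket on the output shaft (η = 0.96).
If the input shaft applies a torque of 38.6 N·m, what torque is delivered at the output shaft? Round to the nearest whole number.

1005 N·m

After the chain (118/21): 38.6 × 5.619 × 0.96 = 208.22 N·m
After the chain (42/27): 208.22 × 1.5556 × 0.98 = 317.42 N·m
After the chain (155/47): 317.42 × 3.2979 × 0.96 = 1004.9 N·m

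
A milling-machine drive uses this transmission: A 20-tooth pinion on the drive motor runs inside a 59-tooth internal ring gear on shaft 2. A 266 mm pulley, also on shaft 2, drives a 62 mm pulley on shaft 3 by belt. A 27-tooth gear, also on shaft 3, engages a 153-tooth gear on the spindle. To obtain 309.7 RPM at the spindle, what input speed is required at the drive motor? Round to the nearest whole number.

Overall ratio R = 2.95 × 0.23308 × 5.6667 = 3.8964.
Required input speed = output speed × R = 309.7 × 3.8964 = 1206.7 RPM.

1207 RPM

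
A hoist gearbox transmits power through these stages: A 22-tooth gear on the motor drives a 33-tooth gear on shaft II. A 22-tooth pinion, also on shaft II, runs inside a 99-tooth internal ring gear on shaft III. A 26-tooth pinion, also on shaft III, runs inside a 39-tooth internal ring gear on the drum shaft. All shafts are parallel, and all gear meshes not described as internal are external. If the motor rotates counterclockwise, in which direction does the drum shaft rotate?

clockwise

the motor → shaft II: external mesh, 1 reversal → CW.
shaft II → shaft III: internal mesh, same direction → CW.
shaft III → the drum shaft: internal mesh, same direction → CW.
1 reversal in total — an odd number — so the drum shaft turns opposite to the motor.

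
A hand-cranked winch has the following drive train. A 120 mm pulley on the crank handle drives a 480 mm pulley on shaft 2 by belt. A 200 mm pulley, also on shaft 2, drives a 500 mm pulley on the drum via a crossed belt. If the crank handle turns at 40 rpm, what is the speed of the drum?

4 rpm

the crank handle → shaft 2 (belt, 480/120): 40 ÷ 4 = 10 rpm
shaft 2 → the drum (belt, 500/200): 10 ÷ 2.5 = 4 rpm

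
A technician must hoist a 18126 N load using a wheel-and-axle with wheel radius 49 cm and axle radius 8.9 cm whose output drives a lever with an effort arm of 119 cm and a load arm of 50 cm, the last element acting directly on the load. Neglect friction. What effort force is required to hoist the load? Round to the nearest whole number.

Wheel-and-axle MA = R/r = 49/8.9 = 5.5056.
Lever MA = effort arm / load arm = 119/50 = 2.38.
Combined ideal MA = 5.5056 × 2.38 = 13.103.
Effort = load / MA = 18126 / 13.103 = 1383.3 N.

1383 N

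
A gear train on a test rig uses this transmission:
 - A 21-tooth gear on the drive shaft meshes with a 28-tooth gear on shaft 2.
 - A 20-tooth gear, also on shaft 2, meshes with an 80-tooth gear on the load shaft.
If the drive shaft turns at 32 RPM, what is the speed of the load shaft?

the drive shaft → shaft 2 (gear mesh, 28/21): 32 ÷ 1.3333 = 24 RPM
shaft 2 → the load shaft (gear mesh, 80/20): 24 ÷ 4 = 6 RPM

6 RPM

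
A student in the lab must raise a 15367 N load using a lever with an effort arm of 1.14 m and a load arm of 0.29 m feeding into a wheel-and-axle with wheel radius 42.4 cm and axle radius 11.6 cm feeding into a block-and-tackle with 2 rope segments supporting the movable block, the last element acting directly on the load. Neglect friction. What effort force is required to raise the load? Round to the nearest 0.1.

Lever MA = effort arm / load arm = 1.14/0.29 = 3.931.
Wheel-and-axle MA = R/r = 42.4/11.6 = 3.6552.
Block-and-tackle MA = number of supporting rope parts = 2.
Combined ideal MA = 3.931 × 3.6552 × 2 = 28.737.
Effort = load / MA = 15367 / 28.737 = 534.74 N.

534.7 N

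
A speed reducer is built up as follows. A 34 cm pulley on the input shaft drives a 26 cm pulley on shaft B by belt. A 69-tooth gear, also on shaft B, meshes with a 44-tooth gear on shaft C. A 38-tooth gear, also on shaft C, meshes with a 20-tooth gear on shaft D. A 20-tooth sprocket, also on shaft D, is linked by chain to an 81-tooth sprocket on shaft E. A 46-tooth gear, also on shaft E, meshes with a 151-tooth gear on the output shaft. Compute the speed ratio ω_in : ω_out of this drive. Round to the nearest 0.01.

Each stage contributes driven/driver: belt 26/34 = 0.76471, gear mesh 44/69 = 0.63768, gear mesh 20/38 = 0.52632, chain 81/20 = 4.05, gear mesh 151/46 = 3.2826.
Overall: 0.76471 × 0.63768 × 0.52632 × 4.05 × 3.2826 = 3.4121.

3.41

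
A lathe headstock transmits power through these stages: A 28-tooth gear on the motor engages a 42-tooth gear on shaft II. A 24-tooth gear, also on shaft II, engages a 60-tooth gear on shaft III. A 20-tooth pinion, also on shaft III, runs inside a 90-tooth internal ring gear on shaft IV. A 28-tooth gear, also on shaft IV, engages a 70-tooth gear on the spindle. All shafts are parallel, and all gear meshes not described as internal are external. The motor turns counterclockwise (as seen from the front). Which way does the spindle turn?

the motor → shaft II: external mesh, 1 reversal → CW.
shaft II → shaft III: external mesh, 1 reversal → CCW.
shaft III → shaft IV: internal mesh, same direction → CCW.
shaft IV → the spindle: external mesh, 1 reversal → CW.
3 reversals in total — an odd number — so the spindle turns opposite to the motor.

clockwise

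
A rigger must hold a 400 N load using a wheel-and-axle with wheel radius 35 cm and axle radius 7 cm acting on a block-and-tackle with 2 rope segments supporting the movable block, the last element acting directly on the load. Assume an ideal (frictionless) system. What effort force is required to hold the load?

40 N

Wheel-and-axle MA = R/r = 35/7 = 5.
Block-and-tackle MA = number of supporting rope parts = 2.
Combined ideal MA = 5 × 2 = 10.
Effort = load / MA = 400 / 10 = 40 N.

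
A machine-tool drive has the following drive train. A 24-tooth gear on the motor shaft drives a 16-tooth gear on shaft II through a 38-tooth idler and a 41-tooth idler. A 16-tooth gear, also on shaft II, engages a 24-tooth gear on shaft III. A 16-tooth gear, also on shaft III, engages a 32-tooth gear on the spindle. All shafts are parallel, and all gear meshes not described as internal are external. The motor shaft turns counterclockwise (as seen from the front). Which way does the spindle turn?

clockwise

the motor shaft → shaft II: driver → idler → idler → driven is 3 external meshes, 3 reversals → CW.
shaft II → shaft III: external mesh, 1 reversal → CCW.
shaft III → the spindle: external mesh, 1 reversal → CW.
5 reversals in total — an odd number — so the spindle turns opposite to the motor shaft.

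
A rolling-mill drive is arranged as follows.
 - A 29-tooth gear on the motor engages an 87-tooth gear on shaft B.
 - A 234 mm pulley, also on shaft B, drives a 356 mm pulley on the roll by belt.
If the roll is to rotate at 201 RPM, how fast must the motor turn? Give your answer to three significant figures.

917 RPM

Overall ratio R = 3 × 1.5214 = 4.5641.
Required input speed = output speed × R = 201 × 4.5641 = 917.38 RPM.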